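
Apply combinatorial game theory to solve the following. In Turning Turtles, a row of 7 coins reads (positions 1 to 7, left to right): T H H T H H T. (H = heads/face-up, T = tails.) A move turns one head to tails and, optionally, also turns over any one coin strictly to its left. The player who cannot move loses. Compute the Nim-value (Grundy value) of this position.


Coins: T H H T H H T
Key fact: a single head at position k behaves exactly like a Nim heap of size k (turning it to T and optionally flipping a coin at j < k corresponds to moving the heap from k to j, or to 0), and heads combine as a disjunctive sum (two heads at the same place would cancel, matching j XOR j = 0). So the Nim-value is the XOR of the 1-indexed positions of the heads.
Face-up positions (1-indexed): [2, 3, 5, 6]
XOR 0 with 2: 0 XOR 2 = 2
XOR 2 with 3: 2 XOR 3 = 1
XOR 1 with 5: 1 XOR 5 = 4
XOR 4 with 6: 4 XOR 6 = 2
Nim-value = 2

2


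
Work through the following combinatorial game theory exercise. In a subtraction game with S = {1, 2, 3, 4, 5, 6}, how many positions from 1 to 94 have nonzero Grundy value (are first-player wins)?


Subtraction set S = {1, 2, 3, 4, 5, 6}, so G(n) = n mod 7.
G(n) = 0 when n is a multiple of 7.
Multiples of 7 in [1, 94]: 13
N-positions (nonzero Grundy) = 94 - 13 = 81

81


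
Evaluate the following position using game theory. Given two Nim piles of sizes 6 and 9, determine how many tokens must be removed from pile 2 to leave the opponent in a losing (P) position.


Piles: 6 and 9
Current XOR: 6 XOR 9 = 15 (non-zero, so this is an N-position).
To make the XOR zero, we need to find a move that balances the piles.
For pile 2 (size 9): target = 9 XOR 15 = 6
We reduce pile 2 from 9 to 6.
Tokens removed: 9 - 6 = 3
Verification: 6 XOR 6 = 0

3


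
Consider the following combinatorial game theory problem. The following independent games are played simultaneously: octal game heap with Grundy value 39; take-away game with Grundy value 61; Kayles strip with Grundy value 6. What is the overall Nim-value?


By the Sprague-Grundy theorem, the Grundy value of a sum of games is the XOR of individual Grundy values.
octal game heap: Grundy value = 39. Running XOR: 0 XOR 39 = 39
take-away game: Grundy value = 61. Running XOR: 39 XOR 61 = 26
Kayles strip: Grundy value = 6. Running XOR: 26 XOR 6 = 28
The combined Grundy value is 28.

28


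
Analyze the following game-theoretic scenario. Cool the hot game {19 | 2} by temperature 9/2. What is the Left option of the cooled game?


Original game: {19 | 2} (a switch {a | b} with a > b).
Cooling by t (for t below the temperature (a - b)/2 = 17/2) taxes each move by t: {a | b} cooled by t is {a - t | b + t}.
Cooling amount: t = 9/2
Cooled Left option: 19 - 9/2 = 29/2
Cooled Right option: 2 + 9/2 = 13/2
Cooled game: {29/2 | 13/2}
Left option = 29/2

29/2


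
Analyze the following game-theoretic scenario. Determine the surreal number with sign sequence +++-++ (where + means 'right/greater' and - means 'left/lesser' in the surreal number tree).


Sign expansion: +++-++
Rule: track bounds (lo, hi), initially (-inf, +inf). On '+', the current value becomes lo and we move to the simplest number in (value, hi): value + 1 if hi = +inf, otherwise the midpoint (value + hi)/2. On '-', the current value becomes hi and we move to value - 1 if lo = -inf, otherwise the midpoint (lo + value)/2.
Start at 0.
Step 1: sign = +, move right. Bounds: (0, +inf). Value = 1
Step 2: sign = +, move right. Bounds: (1, +inf). Value = 2
Step 3: sign = +, move right. Bounds: (2, +inf). Value = 3
Step 4: sign = -, move left. Bounds: (2, 3). Value = 5/2
Step 5: sign = +, move right. Bounds: (5/2, 3). Value = 11/4
Step 6: sign = +, move right. Bounds: (11/4, 3). Value = 23/8
The surreal number with sign expansion +++-++ is 23/8.

23/8


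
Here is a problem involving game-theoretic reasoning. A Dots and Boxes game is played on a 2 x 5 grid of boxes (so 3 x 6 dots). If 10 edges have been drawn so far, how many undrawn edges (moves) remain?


Grid: 2 x 5 boxes, i.e. 3 rows and 6 columns of dots.
Horizontal edges: (rows + 1) * cols = 3 * 5 = 15
Vertical edges: rows * (cols + 1) = 2 * 6 = 12
Total edges: 15 + 12 = 27
Edges drawn: 10
Remaining: 27 - 10 = 17

17


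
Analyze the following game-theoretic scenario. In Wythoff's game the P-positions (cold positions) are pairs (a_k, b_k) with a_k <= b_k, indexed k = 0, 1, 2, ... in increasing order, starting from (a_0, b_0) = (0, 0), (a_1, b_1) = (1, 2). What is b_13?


By Wythoff's theorem, a_k = floor(k * phi) and b_k = floor(k * phi^2) = a_k + k, where phi = (1 + sqrt(5))/2 is the golden ratio.
phi = (1 + sqrt(5))/2 = 1.618034
phi^2 = phi + 1 = 2.618034
k = 13
k * phi^2 = 13 * 2.618034 = 34.034442
b_13 = floor(k * phi^2) = 34 (check: a_13 + k = 21 + 13 = 34)

34


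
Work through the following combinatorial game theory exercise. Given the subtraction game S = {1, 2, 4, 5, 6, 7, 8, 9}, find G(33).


The subtraction set is S = {1, 2, 4, 5, 6, 7, 8, 9}.
G(k) = mex{ G(k - s) : s in S, s <= k }. We compute iteratively: G(0) = 0.
G(1) = mex({0}) = 1
G(2) = mex({0, 1}) = 2
G(3) = mex({1, 2}) = 0
G(4) = mex({0, 2}) = 1
G(5) = mex({0, 1}) = 2
G(6) = mex({0, 1, 2}) = 3
G(7) = mex({0, 1, 2, 3}) = 4
G(8) = mex({0, 1, 2, 3, 4}) = 5
G(9) = mex({0, 1, 2, 4, 5}) = 3
G(10) = mex({0, 1, 2, 3, 5}) = 4
G(11) = mex({0, 1, 2, 3, 4}) = 5
G(12) = mex({0, 1, 2, 3, 4, 5}) = 6
G(13) = mex({1, 2, 3, 4, 5, 6}) = 0
G(14) = mex({0, 2, 3, 4, 5, 6}) = 1
G(15) = mex({0, 1, 3, 4, 5}) = 2
G(16) = mex({1, 2, 3, 4, 5, 6}) = 0
G(17) = mex({0, 2, 3, 4, 5, 6}) = 1
G(18) = mex({0, 1, 3, 4, 5, 6}) = 2
G(19) = mex({0, 1, 2, 4, 5, 6}) = 3
G(20) = mex({0, 1, 2, 3, 5, 6}) = 4
G(21) = mex({0, 1, 2, 3, 4, 6}) = 5
Observe that G(13)..G(21) = 0, 1, 2, 0, 1, 2, 3, 4, 5 repeats G(0)..G(8) = 0, 1, 2, 0, 1, 2, 3, 4, 5.
For k >= max(S) = 9, G(k) is determined by the previous 9 values G(k-9)..G(k-1); a window of 9 consecutive values has recurred shifted by 13, so by induction G(k + 13) = G(k) for all k >= 0: the sequence is periodic from the start with period 13.
One period: G(0..12) = 0, 1, 2, 0, 1, 2, 3, 4, 5, 3, 4, 5, 6.
33 mod 13 = 7, so G(33) = G(7) = 4.

4


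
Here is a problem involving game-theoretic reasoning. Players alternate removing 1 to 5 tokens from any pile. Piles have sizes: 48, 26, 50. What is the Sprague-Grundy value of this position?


Subtraction set: {1, 2, 3, 4, 5}
For this subtraction set, G(n) = n mod 6 (period = max + 1 = 6).
Pile 1 (size 48): G(48) = 48 mod 6 = 0
Pile 2 (size 26): G(26) = 26 mod 6 = 2
Pile 3 (size 50): G(50) = 50 mod 6 = 2
Total Grundy value = XOR of all: 0 XOR 2 XOR 2 = 0

0


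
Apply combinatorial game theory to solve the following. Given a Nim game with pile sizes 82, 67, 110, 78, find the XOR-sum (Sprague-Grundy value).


We need the XOR (exclusive or) of all pile sizes.
After XOR-ing pile 1 (size 82): 0 XOR 82 = 82
After XOR-ing pile 2 (size 67): 82 XOR 67 = 17
After XOR-ing pile 3 (size 110): 17 XOR 110 = 127
After XOR-ing pile 4 (size 78): 127 XOR 78 = 49
The Nim-value of this position is 49.

49


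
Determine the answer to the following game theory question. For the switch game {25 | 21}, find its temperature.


The game is {25 | 21}, a switch {a | b} with numbers a > b.
Cooling {a | b} by t gives {a - t | b + t}, which stops being hot when a - t = b + t, i.e. at t = (a - b)/2. So the temperature of a switch is (a - b)/2.
Temperature = (Left option - Right option) / 2
= (25 - (21)) / 2
= 4 / 2
= 2

2


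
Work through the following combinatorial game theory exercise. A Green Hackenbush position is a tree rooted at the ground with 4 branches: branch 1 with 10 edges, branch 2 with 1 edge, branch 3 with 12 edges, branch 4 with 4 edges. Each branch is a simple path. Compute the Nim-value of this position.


The tree has 4 branches from the ground vertex.
In Green Hackenbush, the Nim-value of a simple path of length k is k.
Branch 1: length 10, Nim-value = 10
Branch 2: length 1, Nim-value = 1
Branch 3: length 12, Nim-value = 12
Branch 4: length 4, Nim-value = 4
Total Nim-value = XOR of all branch values:
0 XOR 10 = 10
10 XOR 1 = 11
11 XOR 12 = 7
7 XOR 4 = 3
Nim-value of the tree = 3

3


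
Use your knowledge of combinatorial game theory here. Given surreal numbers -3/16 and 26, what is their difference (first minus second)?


x = -3/16, y = 26
Converting to common denominator: 16
x = -3/16, y = 416/16
x - y = -3/16 - 26 = -419/16

-419/16


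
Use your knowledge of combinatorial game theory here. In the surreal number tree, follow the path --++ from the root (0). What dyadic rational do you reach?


Sign expansion: --++
Rule: track bounds (lo, hi), initially (-inf, +inf). On '+', the current value becomes lo and we move to the simplest number in (value, hi): value + 1 if hi = +inf, otherwise the midpoint (value + hi)/2. On '-', the current value becomes hi and we move to value - 1 if lo = -inf, otherwise the midpoint (lo + value)/2.
Start at 0.
Step 1: sign = -, move left. Bounds: (-inf, 0). Value = -1
Step 2: sign = -, move left. Bounds: (-inf, -1). Value = -2
Step 3: sign = +, move right. Bounds: (-2, -1). Value = -3/2
Step 4: sign = +, move right. Bounds: (-3/2, -1). Value = -5/4
The surreal number with sign expansion --++ is -5/4.

-5/4


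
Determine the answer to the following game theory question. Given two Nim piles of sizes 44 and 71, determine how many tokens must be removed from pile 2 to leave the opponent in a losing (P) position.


Piles: 44 and 71
Current XOR: 44 XOR 71 = 107 (non-zero, so this is an N-position).
To make the XOR zero, we need to find a move that balances the piles.
For pile 2 (size 71): target = 71 XOR 107 = 44
We reduce pile 2 from 71 to 44.
Tokens removed: 71 - 44 = 27
Verification: 44 XOR 44 = 0

27


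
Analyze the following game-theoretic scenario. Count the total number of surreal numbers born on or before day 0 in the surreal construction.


Day 0: {|} = 0 is born. Count = 1.
Day n: the number of surreal numbers born by day n is 2^(n+1) - 1.
By day 0: 2^1 - 1 = 1
By day 0: 1 surreal numbers.

1


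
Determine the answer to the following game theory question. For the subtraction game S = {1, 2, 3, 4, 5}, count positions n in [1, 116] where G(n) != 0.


Subtraction set S = {1, 2, 3, 4, 5}, so G(n) = n mod 6.
G(n) = 0 when n is a multiple of 6.
Multiples of 6 in [1, 116]: 19
N-positions (nonzero Grundy) = 116 - 19 = 97

97


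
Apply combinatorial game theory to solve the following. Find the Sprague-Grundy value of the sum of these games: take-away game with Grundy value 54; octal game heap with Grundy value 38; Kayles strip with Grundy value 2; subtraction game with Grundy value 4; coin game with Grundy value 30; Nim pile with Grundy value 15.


By the Sprague-Grundy theorem, the Grundy value of a sum of games is the XOR of individual Grundy values.
take-away game: Grundy value = 54. Running XOR: 0 XOR 54 = 54
octal game heap: Grundy value = 38. Running XOR: 54 XOR 38 = 16
Kayles strip: Grundy value = 2. Running XOR: 16 XOR 2 = 18
subtraction game: Grundy value = 4. Running XOR: 18 XOR 4 = 22
coin game: Grundy value = 30. Running XOR: 22 XOR 30 = 8
Nim pile: Grundy value = 15. Running XOR: 8 XOR 15 = 7
The combined Grundy value is 7.

7


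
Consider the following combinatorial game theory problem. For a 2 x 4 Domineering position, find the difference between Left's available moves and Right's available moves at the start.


Board is 2 x 4 (rows x cols).
Left (vertical) placements: (rows-1) * cols = 1 * 4 = 4
Right (horizontal) placements: rows * (cols-1) = 2 * 3 = 6
Advantage = Left - Right = 4 - 6 = -2

-2


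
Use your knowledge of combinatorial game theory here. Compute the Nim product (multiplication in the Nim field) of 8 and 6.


Nim multiplication is bilinear over XOR: (u XOR v) * w = (u*w) XOR (v*w).
So we split each operand into its bit components and XOR the pairwise Nim products.
8 = 8 (as XOR of powers of 2).
6 = 2 + 4 (as XOR of powers of 2).
Using the standard Nim-product table on single bits:
  2*2 = 3,   2*4 = 8,   2*8 = 12,
  4*4 = 6,   4*8 = 11,  8*8 = 13,
and  1*x = x (identity), k*l = l*k (commutative).
Pairwise Nim products:
  8 * 2 = 12
  8 * 4 = 11
XOR them: 12 XOR 11 = 7.
Result: 8 * 6 = 7 (in Nim).

7


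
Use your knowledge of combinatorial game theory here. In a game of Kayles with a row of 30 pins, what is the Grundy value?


Kayles: a move removes 1 or 2 adjacent pins from a contiguous row.
Removing pins from a row of k leaves two independent rows (a, b) with a + b = k - 1 (one pin) or a + b = k - 2 (two pins); an end removal gives a = 0.
By Sprague-Grundy, G(k) = mex{ G(a) XOR G(b) } over all these splits. G(0) = 0.
G(1): splits (0,0):0^0=0 -> mex({0}) = 1
G(2): splits (0,1):0^1=1 (0,0):0^0=0 -> mex({0, 1}) = 2
G(3): splits (0,2):0^2=2 (1,1):1^1=0 (0,1):0^1=1 -> mex({0, 1, 2}) = 3
G(4): splits (0,3):0^3=3 (1,2):1^2=3 (0,2):0^2=2 (1,1):1^1=0 -> mex({0, 2, 3}) = 1
G(5): splits (0,4):0^1=1 (1,3):1^3=2 (2,2):2^2=0 (0,3):0^3=3 (1,2):1^2=3 -> mex({0, 1, 2, 3}) = 4
G(6) = mex({0, 1, 2, 4}) = 3
G(7) = mex({0, 1, 3, 4, 5}) = 2
G(8) = mex({0, 2, 3, 5, 6}) = 1
G(9) = mex({0, 1, 2, 3, 6, 7}) = 4
G(10) = mex({0, 1, 3, 4, 5, 7}) = 2
G(11) = mex({0, 1, 2, 3, 4, 5}) = 6
G(12) = mex({0, 1, 2, 3, 5, 6, 7}) = 4
G(13) = mex({0, 2, 3, 4, 6, 7}) = 1
G(14) = mex({0, 1, 4, 5, 6, 7}) = 2
G(15) = mex({0, 1, 2, 3, 4, 5, 6}) = 7
G(16) = mex({0, 2, 3, 5, 6, 7}) = 1
G(17) = mex({0, 1, 2, 3, 5, 6, 7}) = 4
G(18) = mex({0, 1, 2, 4, 5, 6}) = 3
G(19) = mex({0, 1, 3, 4, 5, 7}) = 2
G(20) = mex({0, 2, 3, 4, 5, 6, 7}) = 1
G(21) = mex({0, 1, 2, 3, 5, 6, 7}) = 4
G(22) = mex({0, 1, 2, 3, 4, 5, 7}) = 6
G(23) = mex({0, 1, 2, 3, 4, 5, 6}) = 7
G(24) = mex({0, 1, 2, 3, 5, 6, 7}) = 4
G(25) = mex({0, 2, 3, 4, 6, 7}) = 1
G(26) = mex({0, 1, 3, 4, 5, 6, 7}) = 2
G(27) = mex({0, 1, 2, 3, 4, 5, 6, 7}) = 8
G(28) = mex({0, 1, 2, 3, 4, 6, 7, 8}) = 5
G(29) = mex({0, 1, 2, 3, 5, 6, 7, 8, 9}) = 4
G(30) = mex({0, 1, 2, 3, 4, 5, 6, 9, 10}) = 7
Therefore G(30) = 7.

7


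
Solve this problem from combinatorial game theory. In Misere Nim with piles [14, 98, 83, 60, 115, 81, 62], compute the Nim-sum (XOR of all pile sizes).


We need the XOR (exclusive or) of all pile sizes.
After XOR-ing pile 1 (size 14): 0 XOR 14 = 14
After XOR-ing pile 2 (size 98): 14 XOR 98 = 108
After XOR-ing pile 3 (size 83): 108 XOR 83 = 63
After XOR-ing pile 4 (size 60): 63 XOR 60 = 3
After XOR-ing pile 5 (size 115): 3 XOR 115 = 112
After XOR-ing pile 6 (size 81): 112 XOR 81 = 33
After XOR-ing pile 7 (size 62): 33 XOR 62 = 31
The Nim-value of this position is 31.

31


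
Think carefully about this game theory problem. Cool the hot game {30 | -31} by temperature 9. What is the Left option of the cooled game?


Original game: {30 | -31} (a switch {a | b} with a > b).
Cooling by t (for t below the temperature (a - b)/2 = 61/2) taxes each move by t: {a | b} cooled by t is {a - t | b + t}.
Cooling amount: t = 9
Cooled Left option: 30 - 9 = 21
Cooled Right option: -31 + 9 = -22
Cooled game: {21 | -22}
Left option = 21

21


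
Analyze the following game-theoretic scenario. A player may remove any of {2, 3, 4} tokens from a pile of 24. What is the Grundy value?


The subtraction set is S = {2, 3, 4}.
G(k) = mex{ G(k - s) : s in S, s <= k }. We compute iteratively: G(0) = 0.
G(1) = mex({}) = 0
G(2) = mex({0}) = 1
G(3) = mex({0}) = 1
G(4) = mex({0, 1}) = 2
G(5) = mex({0, 1}) = 2
G(6) = mex({1, 2}) = 0
G(7) = mex({1, 2}) = 0
G(8) = mex({0, 2}) = 1
G(9) = mex({0, 2}) = 1
Observe that G(6)..G(9) = 0, 0, 1, 1 repeats G(0)..G(3) = 0, 0, 1, 1.
For k >= max(S) = 4, G(k) is determined by the previous 4 values G(k-4)..G(k-1); a window of 4 consecutive values has recurred shifted by 6, so by induction G(k + 6) = G(k) for all k >= 0: the sequence is periodic from the start with period 6.
One period: G(0..5) = 0, 0, 1, 1, 2, 2.
24 mod 6 = 0, so G(24) = G(0) = 0.

0


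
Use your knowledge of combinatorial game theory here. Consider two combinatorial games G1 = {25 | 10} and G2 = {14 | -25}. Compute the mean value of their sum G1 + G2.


G1 = {25 | 10}, G2 = {14 | -25}
Each is a switch {a | b} with numbers a > b; its mean value is (a + b)/2, and mean value is additive over game sums: m(G1 + G2) = m(G1) + m(G2).
Mean of G1 = (25 + (10))/2 = 35/2 = 35/2
Mean of G2 = (14 + (-25))/2 = -11/2 = -11/2
Mean of G1 + G2 = 35/2 + -11/2 = 12

12


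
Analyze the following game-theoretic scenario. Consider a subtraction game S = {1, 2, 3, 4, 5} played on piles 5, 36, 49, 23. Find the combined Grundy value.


Subtraction set: {1, 2, 3, 4, 5}
For this subtraction set, G(n) = n mod 6 (period = max + 1 = 6).
Pile 1 (size 5): G(5) = 5 mod 6 = 5
Pile 2 (size 36): G(36) = 36 mod 6 = 0
Pile 3 (size 49): G(49) = 49 mod 6 = 1
Pile 4 (size 23): G(23) = 23 mod 6 = 5
Total Grundy value = XOR of all: 5 XOR 0 XOR 1 XOR 5 = 1

1


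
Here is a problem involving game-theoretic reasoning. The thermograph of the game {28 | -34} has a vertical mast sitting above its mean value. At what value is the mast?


Game = {28 | -34}, a switch {a | b} with numbers a > b.
Its thermograph has left wall a - t and right wall b + t, which meet at t = (a - b)/2, where both equal (a + b)/2. So the mast (mean value) is at (a + b)/2.
Mean = (28 + (-34))/2 = -6/2 = -3

-3


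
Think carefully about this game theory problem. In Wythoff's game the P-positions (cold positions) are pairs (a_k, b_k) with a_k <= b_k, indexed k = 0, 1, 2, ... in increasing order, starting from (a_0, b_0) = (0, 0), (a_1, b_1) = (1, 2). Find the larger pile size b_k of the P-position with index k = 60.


By Wythoff's theorem, a_k = floor(k * phi) and b_k = floor(k * phi^2) = a_k + k, where phi = (1 + sqrt(5))/2 is the golden ratio.
phi = (1 + sqrt(5))/2 = 1.618034
phi^2 = phi + 1 = 2.618034
k = 60
k * phi^2 = 60 * 2.618034 = 157.082039
b_60 = floor(k * phi^2) = 157 (check: a_60 + k = 97 + 60 = 157)

157


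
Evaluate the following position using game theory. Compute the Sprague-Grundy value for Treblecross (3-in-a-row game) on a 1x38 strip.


Treblecross: place X on empty cells; 3-in-a-row wins.
Playing within two cells of an existing X lets the opponent win at once, so sensible play treats the cells i-2..i+2 around each X as dead. The player left with no safe cell loses, so this is a normal-play take-away game on strips of safe cells.
Placing X at cell i (0-indexed) of a strip of k safe cells leaves independent strips of sizes max(0, i-2) and max(0, k-i-3). Hence G(k) = mex{ G(max(0,i-2)) XOR G(max(0,k-i-3)) : 0 <= i < k }, with G(0) = 0.
G(1): splits (0,0):0^0=0 -> mex({0}) = 1
G(2): splits (0,0):0^0=0 -> mex({0}) = 1
G(3): splits (0,0):0^0=0 -> mex({0}) = 1
G(4): splits (0,1):0^1=1 (0,0):0^0=0 -> mex({0, 1}) = 2
G(5): splits (0,2):0^1=1 (0,1):0^1=1 (0,0):0^0=0 -> mex({0, 1}) = 2
G(6) = mex({1}) = 0
G(7) = mex({0, 1, 2}) = 3
G(8) = mex({0, 1, 2}) = 3
G(9) = mex({0, 2}) = 1
G(10) = mex({0, 2, 3}) = 1
G(11) = mex({0, 3}) = 1
G(12) = mex({1, 3}) = 0
G(13) = mex({0, 1, 2, 3}) = 4
G(14) = mex({0, 1, 2}) = 3
G(15) = mex({0, 1, 2}) = 3
G(16) = mex({0, 1, 2, 4}) = 3
G(17) = mex({0, 1, 3, 4}) = 2
G(18) = mex({0, 1, 3, 4}) = 2
G(19) = mex({0, 1, 3, 5}) = 2
G(20) = mex({0, 1, 2, 3, 5}) = 4
G(21) = mex({0, 1, 2, 3, 5}) = 4
G(22) = mex({1, 2, 6}) = 0
G(23) = mex({0, 1, 2, 3, 4, 6}) = 5
G(24) = mex({0, 1, 2, 3, 4}) = 5
G(25) = mex({0, 1, 3, 4, 7}) = 2
G(26) = mex({0, 1, 3, 4, 5, 7}) = 2
G(27) = mex({0, 1, 3, 5}) = 2
G(28) = mex({0, 1, 2, 5}) = 3
G(29) = mex({0, 1, 2, 4, 5, 6}) = 3
G(30) = mex({1, 2, 4, 6}) = 0
G(31) = mex({0, 1, 2, 3, 4, 6}) = 5
G(32) = mex({1, 2, 3, 4, 7}) = 0
G(33) = mex({0, 3, 7}) = 1
G(34) = mex({0, 2, 3, 5, 7}) = 1
G(35) = mex({0, 2, 3, 5, 6}) = 1
G(36) = mex({0, 1, 2, 5, 6}) = 3
G(37) = mex({0, 1, 2, 4, 5, 6}) = 3
G(38) = mex({0, 1, 2, 4}) = 3
Therefore G(38) = 3.

3


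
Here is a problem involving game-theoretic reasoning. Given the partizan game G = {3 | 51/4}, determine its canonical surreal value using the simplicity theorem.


Left options: {3}, max = 3
Right options: {51/4}, min = 51/4
All options are numbers and max(Left) < min(Right), so by the simplicity theorem the value is the simplest (earliest-born) number strictly between 3 and 51/4.
Integers 4 through 12 all lie strictly between 3 and 51/4.
Among integers, the simplest (lowest birthday = smallest |n|; 0 is born on day 0, +-n on day n) is 4.
No non-integer in the interval can be simpler: if x is a non-integer in the interval, then floor(x) or ceil(x) also lies in the interval (the interval contains an integer), and both are proper prefixes of x's sign expansion, i.e. born earlier. So the game value is 4.
Game value = 4

4


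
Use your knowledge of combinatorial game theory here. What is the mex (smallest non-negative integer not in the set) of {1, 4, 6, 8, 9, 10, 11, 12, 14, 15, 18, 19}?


Set = {1, 4, 6, 8, 9, 10, 11, 12, 14, 15, 18, 19}
0 is NOT in the set. This is the mex.
mex = 0

0


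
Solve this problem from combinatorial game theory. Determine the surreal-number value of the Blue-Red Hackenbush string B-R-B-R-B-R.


Edges (from ground): B-R-B-R-B-R
By Berlekamp's sign-expansion rule, a Blue-Red Hackenbush stalk has the value of the surreal number whose sign sequence is the edge sequence with B -> + and R -> -.
Sign sequence: +-+-+-
Trace the sign expansion in the surreal number tree, starting from 0:
Edge 1: B (sign +) -> bounds (0, +inf), value = 1
Edge 2: R (sign -) -> bounds (0, 1), value = 1/2
Edge 3: B (sign +) -> bounds (1/2, 1), value = 3/4
Edge 4: R (sign -) -> bounds (1/2, 3/4), value = 5/8
Edge 5: B (sign +) -> bounds (5/8, 3/4), value = 11/16
Edge 6: R (sign -) -> bounds (5/8, 11/16), value = 21/32
Game value = 21/32

21/32


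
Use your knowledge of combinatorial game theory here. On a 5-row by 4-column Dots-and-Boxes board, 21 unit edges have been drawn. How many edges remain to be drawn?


Grid: 5 x 4 boxes, i.e. 6 rows and 5 columns of dots.
Horizontal edges: (rows + 1) * cols = 6 * 4 = 24
Vertical edges: rows * (cols + 1) = 5 * 5 = 25
Total edges: 24 + 25 = 49
Edges drawn: 21
Remaining: 49 - 21 = 28

28


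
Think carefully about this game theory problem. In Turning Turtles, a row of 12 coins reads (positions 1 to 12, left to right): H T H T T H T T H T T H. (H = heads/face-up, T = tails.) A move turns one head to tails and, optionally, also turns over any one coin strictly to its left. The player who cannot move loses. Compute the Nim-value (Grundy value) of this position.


Coins: H T H T T H T T H T T H
Key fact: a single head at position k behaves exactly like a Nim heap of size k (turning it to T and optionally flipping a coin at j < k corresponds to moving the heap from k to j, or to 0), and heads combine as a disjunctive sum (two heads at the same place would cancel, matching j XOR j = 0). So the Nim-value is the XOR of the 1-indexed positions of the heads.
Face-up positions (1-indexed): [1, 3, 6, 9, 12]
XOR 0 with 1: 0 XOR 1 = 1
XOR 1 with 3: 1 XOR 3 = 2
XOR 2 with 6: 2 XOR 6 = 4
XOR 4 with 9: 4 XOR 9 = 13
XOR 13 with 12: 13 XOR 12 = 1
Nim-value = 1

1


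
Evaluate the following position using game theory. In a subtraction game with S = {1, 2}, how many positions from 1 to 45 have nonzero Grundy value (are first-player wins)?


Subtraction set S = {1, 2}, so G(n) = n mod 3.
G(n) = 0 when n is a multiple of 3.
Multiples of 3 in [1, 45]: 15
N-positions (nonzero Grundy) = 45 - 15 = 30

30


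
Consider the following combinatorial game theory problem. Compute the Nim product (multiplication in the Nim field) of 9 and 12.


Nim multiplication is bilinear over XOR: (u XOR v) * w = (u*w) XOR (v*w).
So we split each operand into its bit components and XOR the pairwise Nim products.
9 = 1 + 8 (as XOR of powers of 2).
12 = 4 + 8 (as XOR of powers of 2).
Using the standard Nim-product table on single bits:
  2*2 = 3,   2*4 = 8,   2*8 = 12,
  4*4 = 6,   4*8 = 11,  8*8 = 13,
and  1*x = x (identity), k*l = l*k (commutative).
Pairwise Nim products:
  1 * 4 = 4
  1 * 8 = 8
  8 * 4 = 11
  8 * 8 = 13
XOR them: 4 XOR 8 XOR 11 XOR 13 = 10.
Result: 9 * 12 = 10 (in Nim).

10


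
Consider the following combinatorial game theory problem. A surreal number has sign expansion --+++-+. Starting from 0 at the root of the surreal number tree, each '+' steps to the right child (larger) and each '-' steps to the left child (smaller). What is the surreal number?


Sign expansion: --+++-+
Rule: track bounds (lo, hi), initially (-inf, +inf). On '+', the current value becomes lo and we move to the simplest number in (value, hi): value + 1 if hi = +inf, otherwise the midpoint (value + hi)/2. On '-', the current value becomes hi and we move to value - 1 if lo = -inf, otherwise the midpoint (lo + value)/2.
Start at 0.
Step 1: sign = -, move left. Bounds: (-inf, 0). Value = -1
Step 2: sign = -, move left. Bounds: (-inf, -1). Value = -2
Step 3: sign = +, move right. Bounds: (-2, -1). Value = -3/2
Step 4: sign = +, move right. Bounds: (-3/2, -1). Value = -5/4
Step 5: sign = +, move right. Bounds: (-5/4, -1). Value = -9/8
Step 6: sign = -, move left. Bounds: (-5/4, -9/8). Value = -19/16
Step 7: sign = +, move right. Bounds: (-19/16, -9/8). Value = -37/32
The surreal number with sign expansion --+++-+ is -37/32.

-37/32


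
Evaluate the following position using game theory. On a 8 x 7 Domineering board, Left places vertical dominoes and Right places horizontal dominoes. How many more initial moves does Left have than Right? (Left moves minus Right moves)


Board is 8 x 7 (rows x cols).
Left (vertical) placements: (rows-1) * cols = 7 * 7 = 49
Right (horizontal) placements: rows * (cols-1) = 8 * 6 = 48
Advantage = Left - Right = 49 - 48 = 1

1


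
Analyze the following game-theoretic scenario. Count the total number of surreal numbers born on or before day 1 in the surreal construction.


Day 0: {|} = 0 is born. Count = 1.
Day n: the number of surreal numbers born by day n is 2^(n+1) - 1.
By day 0: 2^1 - 1 = 1
By day 1: 2^2 - 1 = 3
By day 1: 3 surreal numbers.

3


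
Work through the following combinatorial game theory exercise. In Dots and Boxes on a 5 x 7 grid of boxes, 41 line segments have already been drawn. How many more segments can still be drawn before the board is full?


Grid: 5 x 7 boxes, i.e. 6 rows and 8 columns of dots.
Horizontal edges: (rows + 1) * cols = 6 * 7 = 42
Vertical edges: rows * (cols + 1) = 5 * 8 = 40
Total edges: 42 + 40 = 82
Edges drawn: 41
Remaining: 82 - 41 = 41

41


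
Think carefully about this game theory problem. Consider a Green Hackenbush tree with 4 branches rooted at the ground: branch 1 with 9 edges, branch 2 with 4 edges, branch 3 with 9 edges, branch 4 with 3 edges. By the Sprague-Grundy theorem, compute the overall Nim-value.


The tree has 4 branches from the ground vertex.
In Green Hackenbush, the Nim-value of a simple path of length k is k.
Branch 1: length 9, Nim-value = 9
Branch 2: length 4, Nim-value = 4
Branch 3: length 9, Nim-value = 9
Branch 4: length 3, Nim-value = 3
Total Nim-value = XOR of all branch values:
0 XOR 9 = 9
9 XOR 4 = 13
13 XOR 9 = 4
4 XOR 3 = 7
Nim-value of the tree = 7

7


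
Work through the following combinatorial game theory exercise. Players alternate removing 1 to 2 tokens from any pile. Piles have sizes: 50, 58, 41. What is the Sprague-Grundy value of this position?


Subtraction set: {1, 2}
For this subtraction set, G(n) = n mod 3 (period = max + 1 = 3).
Pile 1 (size 50): G(50) = 50 mod 3 = 2
Pile 2 (size 58): G(58) = 58 mod 3 = 1
Pile 3 (size 41): G(41) = 41 mod 3 = 2
Total Grundy value = XOR of all: 2 XOR 1 XOR 2 = 1

1


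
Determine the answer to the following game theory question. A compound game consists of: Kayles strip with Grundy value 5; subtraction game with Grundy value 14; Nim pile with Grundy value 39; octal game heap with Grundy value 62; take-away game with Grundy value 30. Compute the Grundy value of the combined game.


By the Sprague-Grundy theorem, the Grundy value of a sum of games is the XOR of individual Grundy values.
Kayles strip: Grundy value = 5. Running XOR: 0 XOR 5 = 5
subtraction game: Grundy value = 14. Running XOR: 5 XOR 14 = 11
Nim pile: Grundy value = 39. Running XOR: 11 XOR 39 = 44
octal game heap: Grundy value = 62. Running XOR: 44 XOR 62 = 18
take-away game: Grundy value = 30. Running XOR: 18 XOR 30 = 12
The combined Grundy value is 12.

12


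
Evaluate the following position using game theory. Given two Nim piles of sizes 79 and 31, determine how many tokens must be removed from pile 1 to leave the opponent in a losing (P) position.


Piles: 79 and 31
Current XOR: 79 XOR 31 = 80 (non-zero, so this is an N-position).
To make the XOR zero, we need to find a move that balances the piles.
For pile 1 (size 79): target = 79 XOR 80 = 31
We reduce pile 1 from 79 to 31.
Tokens removed: 79 - 31 = 48
Verification: 31 XOR 31 = 0

48


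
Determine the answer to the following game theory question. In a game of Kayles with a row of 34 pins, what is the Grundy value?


Kayles: a move removes 1 or 2 adjacent pins from a contiguous row.
Removing pins from a row of k leaves two independent rows (a, b) with a + b = k - 1 (one pin) or a + b = k - 2 (two pins); an end removal gives a = 0.
By Sprague-Grundy, G(k) = mex{ G(a) XOR G(b) } over all these splits. G(0) = 0.
G(1): splits (0,0):0^0=0 -> mex({0}) = 1
G(2): splits (0,1):0^1=1 (0,0):0^0=0 -> mex({0, 1}) = 2
G(3): splits (0,2):0^2=2 (1,1):1^1=0 (0,1):0^1=1 -> mex({0, 1, 2}) = 3
G(4): splits (0,3):0^3=3 (1,2):1^2=3 (0,2):0^2=2 (1,1):1^1=0 -> mex({0, 2, 3}) = 1
G(5): splits (0,4):0^1=1 (1,3):1^3=2 (2,2):2^2=0 (0,3):0^3=3 (1,2):1^2=3 -> mex({0, 1, 2, 3}) = 4
G(6) = mex({0, 1, 2, 4}) = 3
G(7) = mex({0, 1, 3, 4, 5}) = 2
G(8) = mex({0, 2, 3, 5, 6}) = 1
G(9) = mex({0, 1, 2, 3, 6, 7}) = 4
G(10) = mex({0, 1, 3, 4, 5, 7}) = 2
G(11) = mex({0, 1, 2, 3, 4, 5}) = 6
G(12) = mex({0, 1, 2, 3, 5, 6, 7}) = 4
G(13) = mex({0, 2, 3, 4, 6, 7}) = 1
G(14) = mex({0, 1, 4, 5, 6, 7}) = 2
G(15) = mex({0, 1, 2, 3, 4, 5, 6}) = 7
G(16) = mex({0, 2, 3, 5, 6, 7}) = 1
G(17) = mex({0, 1, 2, 3, 5, 6, 7}) = 4
G(18) = mex({0, 1, 2, 4, 5, 6}) = 3
G(19) = mex({0, 1, 3, 4, 5, 7}) = 2
G(20) = mex({0, 2, 3, 4, 5, 6, 7}) = 1
G(21) = mex({0, 1, 2, 3, 5, 6, 7}) = 4
G(22) = mex({0, 1, 2, 3, 4, 5, 7}) = 6
G(23) = mex({0, 1, 2, 3, 4, 5, 6}) = 7
G(24) = mex({0, 1, 2, 3, 5, 6, 7}) = 4
G(25) = mex({0, 2, 3, 4, 6, 7}) = 1
G(26) = mex({0, 1, 3, 4, 5, 6, 7}) = 2
G(27) = mex({0, 1, 2, 3, 4, 5, 6, 7}) = 8
G(28) = mex({0, 1, 2, 3, 4, 6, 7, 8}) = 5
G(29) = mex({0, 1, 2, 3, 5, 6, 7, 8, 9}) = 4
G(30) = mex({0, 1, 2, 3, 4, 5, 6, 9, 10}) = 7
G(31) = mex({0, 1, 3, 4, 5, 7, 10, 11}) = 2
G(32) = mex({0, 2, 3, 4, 5, 6, 7, 9, 11}) = 1
G(33) = mex({0, 1, 2, 3, 4, 5, 6, 7, 9, 12}) = 8
G(34) = mex({0, 1, 2, 3, 4, 5, 7, 8, 11, 12}) = 6
Therefore G(34) = 6.

6


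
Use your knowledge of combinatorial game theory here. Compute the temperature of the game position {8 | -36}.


The game is {8 | -36}, a switch {a | b} with numbers a > b.
Cooling {a | b} by t gives {a - t | b + t}, which stops being hot when a - t = b + t, i.e. at t = (a - b)/2. So the temperature of a switch is (a - b)/2.
Temperature = (Left option - Right option) / 2
= (8 - (-36)) / 2
= 44 / 2
= 22

22


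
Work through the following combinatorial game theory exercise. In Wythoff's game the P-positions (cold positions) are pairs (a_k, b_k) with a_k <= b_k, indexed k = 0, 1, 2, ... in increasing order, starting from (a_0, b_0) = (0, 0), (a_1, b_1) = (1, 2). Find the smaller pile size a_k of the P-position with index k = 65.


By Wythoff's theorem, a_k = floor(k * phi) and b_k = floor(k * phi^2) = a_k + k, where phi = (1 + sqrt(5))/2 is the golden ratio.
phi = (1 + sqrt(5))/2 = 1.618034
k = 65
k * phi = 65 * 1.618034 = 105.172209
a_65 = floor(k * phi) = 105

105


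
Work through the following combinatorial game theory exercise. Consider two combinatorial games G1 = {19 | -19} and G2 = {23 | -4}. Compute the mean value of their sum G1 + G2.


G1 = {19 | -19}, G2 = {23 | -4}
Each is a switch {a | b} with numbers a > b; its mean value is (a + b)/2, and mean value is additive over game sums: m(G1 + G2) = m(G1) + m(G2).
Mean of G1 = (19 + (-19))/2 = 0/2 = 0
Mean of G2 = (23 + (-4))/2 = 19/2 = 19/2
Mean of G1 + G2 = 0 + 19/2 = 19/2

19/2


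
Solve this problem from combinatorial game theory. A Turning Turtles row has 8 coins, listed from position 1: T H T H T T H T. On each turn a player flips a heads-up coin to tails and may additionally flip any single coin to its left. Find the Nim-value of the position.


Coins: T H T H T T H T
Key fact: a single head at position k behaves exactly like a Nim heap of size k (turning it to T and optionally flipping a coin at j < k corresponds to moving the heap from k to j, or to 0), and heads combine as a disjunctive sum (two heads at the same place would cancel, matching j XOR j = 0). So the Nim-value is the XOR of the 1-indexed positions of the heads.
Face-up positions (1-indexed): [2, 4, 7]
XOR 0 with 2: 0 XOR 2 = 2
XOR 2 with 4: 2 XOR 4 = 6
XOR 6 with 7: 6 XOR 7 = 1
Nim-value = 1

1


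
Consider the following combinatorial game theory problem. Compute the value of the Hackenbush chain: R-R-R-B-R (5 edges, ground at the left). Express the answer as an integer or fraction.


Edges (from ground): R-R-R-B-R
By Berlekamp's sign-expansion rule, a Blue-Red Hackenbush stalk has the value of the surreal number whose sign sequence is the edge sequence with B -> + and R -> -.
Sign sequence: ---+-
Trace the sign expansion in the surreal number tree, starting from 0:
Edge 1: R (sign -) -> bounds (-inf, 0), value = -1
Edge 2: R (sign -) -> bounds (-inf, -1), value = -2
Edge 3: R (sign -) -> bounds (-inf, -2), value = -3
Edge 4: B (sign +) -> bounds (-3, -2), value = -5/2
Edge 5: R (sign -) -> bounds (-3, -5/2), value = -11/4
Game value = -11/4

-11/4


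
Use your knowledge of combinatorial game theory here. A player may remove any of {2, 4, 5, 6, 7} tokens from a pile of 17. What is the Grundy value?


The subtraction set is S = {2, 4, 5, 6, 7}.
G(k) = mex{ G(k - s) : s in S, s <= k }. We compute iteratively: G(0) = 0.
G(1) = mex({}) = 0
G(2) = mex({0}) = 1
G(3) = mex({0}) = 1
G(4) = mex({0, 1}) = 2
G(5) = mex({0, 1}) = 2
G(6) = mex({0, 1, 2}) = 3
G(7) = mex({0, 1, 2}) = 3
G(8) = mex({0, 1, 2, 3}) = 4
G(9) = mex({1, 2, 3}) = 0
G(10) = mex({1, 2, 3, 4}) = 0
G(11) = mex({0, 2, 3}) = 1
G(12) = mex({0, 2, 3, 4}) = 1
G(13) = mex({0, 1, 3, 4}) = 2
G(14) = mex({0, 1, 3, 4}) = 2
G(15) = mex({0, 1, 2, 4}) = 3
Observe that G(9)..G(15) = 0, 0, 1, 1, 2, 2, 3 repeats G(0)..G(6) = 0, 0, 1, 1, 2, 2, 3.
For k >= max(S) = 7, G(k) is determined by the previous 7 values G(k-7)..G(k-1); a window of 7 consecutive values has recurred shifted by 9, so by induction G(k + 9) = G(k) for all k >= 0: the sequence is periodic from the start with period 9.
One period: G(0..8) = 0, 0, 1, 1, 2, 2, 3, 3, 4.
17 mod 9 = 8, so G(17) = G(8) = 4.

4


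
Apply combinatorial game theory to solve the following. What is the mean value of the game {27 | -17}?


Game = {27 | -17}, a switch {a | b} with numbers a > b.
Its thermograph has left wall a - t and right wall b + t, which meet at t = (a - b)/2, where both equal (a + b)/2. So the mast (mean value) is at (a + b)/2.
Mean = (27 + (-17))/2 = 10/2 = 5

5


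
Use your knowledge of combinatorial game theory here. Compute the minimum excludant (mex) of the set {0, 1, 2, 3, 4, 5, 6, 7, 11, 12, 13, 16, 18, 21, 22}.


Set = {0, 1, 2, 3, 4, 5, 6, 7, 11, 12, 13, 16, 18, 21, 22}
0 is in the set.
1 is in the set.
2 is in the set.
3 is in the set.
4 is in the set.
5 is in the set.
6 is in the set.
7 is in the set.
8 is NOT in the set. This is the mex.
mex = 8

8


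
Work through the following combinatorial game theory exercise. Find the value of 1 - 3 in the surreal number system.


x = 1, y = 3
x - y = 1 - 3 = -2

-2


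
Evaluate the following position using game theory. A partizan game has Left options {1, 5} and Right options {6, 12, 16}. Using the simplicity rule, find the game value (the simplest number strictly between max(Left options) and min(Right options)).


Left options: {1, 5}, max = 5
Right options: {6, 12, 16}, min = 6
All options are numbers and max(Left) < min(Right), so by the simplicity theorem the value is the simplest (earliest-born) number strictly between 5 and 6.
No integer lies strictly between 5 and 6, so the value is the dyadic rational m/2^k in the interval with the smallest k (then m odd); search k = 1, 2, ...:
Denominator 2: 11/2 lies strictly between 5 and 6 -- found.
The simplest number in the interval is 11/2.
Game value = 11/2

11/2


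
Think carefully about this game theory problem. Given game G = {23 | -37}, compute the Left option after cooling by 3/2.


Original game: {23 | -37} (a switch {a | b} with a > b).
Cooling by t (for t below the temperature (a - b)/2 = 30) taxes each move by t: {a | b} cooled by t is {a - t | b + t}.
Cooling amount: t = 3/2
Cooled Left option: 23 - 3/2 = 43/2
Cooled Right option: -37 + 3/2 = -71/2
Cooled game: {43/2 | -71/2}
Left option = 43/2

43/2


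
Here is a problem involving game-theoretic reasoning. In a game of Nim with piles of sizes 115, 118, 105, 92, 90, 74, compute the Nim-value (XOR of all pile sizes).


We need the XOR (exclusive or) of all pile sizes.
After XOR-ing pile 1 (size 115): 0 XOR 115 = 115
After XOR-ing pile 2 (size 118): 115 XOR 118 = 5
After XOR-ing pile 3 (size 105): 5 XOR 105 = 108
After XOR-ing pile 4 (size 92): 108 XOR 92 = 48
After XOR-ing pile 5 (size 90): 48 XOR 90 = 106
After XOR-ing pile 6 (size 74): 106 XOR 74 = 32
The Nim-value of this position is 32.

32


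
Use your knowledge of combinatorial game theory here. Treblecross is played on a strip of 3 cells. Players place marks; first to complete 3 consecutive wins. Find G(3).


Treblecross: place X on empty cells; 3-in-a-row wins.
Playing within two cells of an existing X lets the opponent win at once, so sensible play treats the cells i-2..i+2 around each X as dead. The player left with no safe cell loses, so this is a normal-play take-away game on strips of safe cells.
Placing X at cell i (0-indexed) of a strip of k safe cells leaves independent strips of sizes max(0, i-2) and max(0, k-i-3). Hence G(k) = mex{ G(max(0,i-2)) XOR G(max(0,k-i-3)) : 0 <= i < k }, with G(0) = 0.
G(1): splits (0,0):0^0=0 -> mex({0}) = 1
G(2): splits (0,0):0^0=0 -> mex({0}) = 1
G(3): splits (0,0):0^0=0 -> mex({0}) = 1
Therefore G(3) = 1.

1


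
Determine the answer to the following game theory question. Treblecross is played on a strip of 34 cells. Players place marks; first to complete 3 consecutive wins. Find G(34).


Treblecross: place X on empty cells; 3-in-a-row wins.
Playing within two cells of an existing X lets the opponent win at once, so sensible play treats the cells i-2..i+2 around each X as dead. The player left with no safe cell loses, so this is a normal-play take-away game on strips of safe cells.
Placing X at cell i (0-indexed) of a strip of k safe cells leaves independent strips of sizes max(0, i-2) and max(0, k-i-3). Hence G(k) = mex{ G(max(0,i-2)) XOR G(max(0,k-i-3)) : 0 <= i < k }, with G(0) = 0.
G(1): splits (0,0):0^0=0 -> mex({0}) = 1
G(2): splits (0,0):0^0=0 -> mex({0}) = 1
G(3): splits (0,0):0^0=0 -> mex({0}) = 1
G(4): splits (0,1):0^1=1 (0,0):0^0=0 -> mex({0, 1}) = 2
G(5): splits (0,2):0^1=1 (0,1):0^1=1 (0,0):0^0=0 -> mex({0, 1}) = 2
G(6) = mex({1}) = 0
G(7) = mex({0, 1, 2}) = 3
G(8) = mex({0, 1, 2}) = 3
G(9) = mex({0, 2}) = 1
G(10) = mex({0, 2, 3}) = 1
G(11) = mex({0, 3}) = 1
G(12) = mex({1, 3}) = 0
G(13) = mex({0, 1, 2, 3}) = 4
G(14) = mex({0, 1, 2}) = 3
G(15) = mex({0, 1, 2}) = 3
G(16) = mex({0, 1, 2, 4}) = 3
G(17) = mex({0, 1, 3, 4}) = 2
G(18) = mex({0, 1, 3, 4}) = 2
G(19) = mex({0, 1, 3, 5}) = 2
G(20) = mex({0, 1, 2, 3, 5}) = 4
G(21) = mex({0, 1, 2, 3, 5}) = 4
G(22) = mex({1, 2, 6}) = 0
G(23) = mex({0, 1, 2, 3, 4, 6}) = 5
G(24) = mex({0, 1, 2, 3, 4}) = 5
G(25) = mex({0, 1, 3, 4, 7}) = 2
G(26) = mex({0, 1, 3, 4, 5, 7}) = 2
G(27) = mex({0, 1, 3, 5}) = 2
G(28) = mex({0, 1, 2, 5}) = 3
G(29) = mex({0, 1, 2, 4, 5, 6}) = 3
G(30) = mex({1, 2, 4, 6}) = 0
G(31) = mex({0, 1, 2, 3, 4, 6}) = 5
G(32) = mex({1, 2, 3, 4, 7}) = 0
G(33) = mex({0, 3, 7}) = 1
G(34) = mex({0, 2, 3, 5, 7}) = 1
Therefore G(34) = 1.

1
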